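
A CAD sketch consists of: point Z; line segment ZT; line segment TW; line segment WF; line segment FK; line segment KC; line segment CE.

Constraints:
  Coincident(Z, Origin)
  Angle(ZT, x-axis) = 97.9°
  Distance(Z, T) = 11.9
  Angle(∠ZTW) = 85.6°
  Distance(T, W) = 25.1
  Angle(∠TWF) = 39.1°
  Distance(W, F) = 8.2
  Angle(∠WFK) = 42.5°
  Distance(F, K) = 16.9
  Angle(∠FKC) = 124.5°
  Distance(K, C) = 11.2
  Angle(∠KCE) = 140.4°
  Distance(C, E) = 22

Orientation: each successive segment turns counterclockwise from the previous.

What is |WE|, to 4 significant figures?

29.80

Z is at the origin; ZT runs at 97.9° with length 11.9, so T = (-1.636, 11.79). ∠ZTW = 85.6° gives TW at -167.7° from the x-axis; with |TW| = 25.1, W = (-26.16, 6.440). ∠TWF = 39.1° gives WF at -26.80° from the x-axis; with |WF| = 8.2, F = (-18.84, 2.743). ∠WFK = 42.5° gives FK at 110.7° from the x-axis; with |FK| = 16.9, K = (-24.81, 18.55). ∠FKC = 124.5° gives KC at 166.2° from the x-axis; with |KC| = 11.2, C = (-35.69, 21.22). ∠KCE = 140.4° gives CE at -154.2° from the x-axis; with |CE| = 22.0, E = (-55.50, 11.65). Then |WE| = |E − W| = 29.80.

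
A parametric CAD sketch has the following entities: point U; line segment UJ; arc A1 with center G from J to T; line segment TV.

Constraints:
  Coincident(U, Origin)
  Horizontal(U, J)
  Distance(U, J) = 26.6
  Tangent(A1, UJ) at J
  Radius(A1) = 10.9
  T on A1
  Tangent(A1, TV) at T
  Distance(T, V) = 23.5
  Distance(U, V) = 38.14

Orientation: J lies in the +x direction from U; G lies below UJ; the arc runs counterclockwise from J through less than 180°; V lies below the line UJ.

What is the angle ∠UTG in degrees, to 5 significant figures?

143.83°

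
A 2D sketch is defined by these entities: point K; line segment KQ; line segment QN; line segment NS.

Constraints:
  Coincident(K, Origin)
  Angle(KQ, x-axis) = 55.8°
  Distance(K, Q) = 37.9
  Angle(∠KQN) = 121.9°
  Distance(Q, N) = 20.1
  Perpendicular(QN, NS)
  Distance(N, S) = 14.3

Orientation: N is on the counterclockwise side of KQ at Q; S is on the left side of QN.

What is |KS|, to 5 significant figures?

43.929

K is at the origin; KQ runs at 55.8° with length 37.9, so Q = 37.9·(cos 55.8°, sin 55.8°) = (21.303, 31.346). ∠KQN = 121.9°, so QN runs at 55.8° + (180° − 121.9°) = 113.90° from the x-axis; with |QN| = 20.1, N = Q + 20.1·(cos 113.90°, sin 113.90°) = (13.160, 49.723). QN ⟂ NS; with |NS| = 14.3 on the left of QN, S = N + 14.3·(-0.91425, -0.40514) = (0.085783, 43.929). Then |KS| = |S − K| = 43.929.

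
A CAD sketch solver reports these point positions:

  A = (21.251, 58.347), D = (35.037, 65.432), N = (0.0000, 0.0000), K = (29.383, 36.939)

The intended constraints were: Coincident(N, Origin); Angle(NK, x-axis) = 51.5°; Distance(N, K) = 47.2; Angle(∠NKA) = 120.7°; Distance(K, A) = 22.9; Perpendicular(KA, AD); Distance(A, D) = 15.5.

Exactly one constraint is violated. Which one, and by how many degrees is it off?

Perpendicular(KA, AD) — off by 6.40°.

N = (0.00, 0.00) ✓; NK at 51.50° ✓; |NK| = 47.20 ✓; ∠NKA = 120.7° ✓; |KA| = 22.90 ✓; ∠(KA, AD) = 83.60° ✗; |AD| = 15.50 ✓.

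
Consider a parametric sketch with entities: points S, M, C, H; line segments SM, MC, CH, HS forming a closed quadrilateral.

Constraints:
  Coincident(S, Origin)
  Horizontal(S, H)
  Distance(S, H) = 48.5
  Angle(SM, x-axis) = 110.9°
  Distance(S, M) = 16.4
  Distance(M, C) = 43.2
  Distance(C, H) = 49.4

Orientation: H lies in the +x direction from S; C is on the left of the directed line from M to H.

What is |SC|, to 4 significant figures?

51.40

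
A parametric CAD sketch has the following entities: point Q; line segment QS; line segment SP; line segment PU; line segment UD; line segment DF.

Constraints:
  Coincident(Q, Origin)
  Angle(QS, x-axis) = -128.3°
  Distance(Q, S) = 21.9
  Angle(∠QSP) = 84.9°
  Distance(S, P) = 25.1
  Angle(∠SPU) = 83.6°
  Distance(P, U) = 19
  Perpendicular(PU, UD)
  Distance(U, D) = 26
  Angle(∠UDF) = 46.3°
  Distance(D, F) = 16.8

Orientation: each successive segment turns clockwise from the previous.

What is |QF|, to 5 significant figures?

18.470

The perpendicularity gives UD at right angles to PU, so UD runs at -49.800°; with |UD| = 26.0, D = (-0.51616, -7.5357). ∠UDF = 46.3° gives DF at 176.50° from the x-axis; with |DF| = 16.8, F = (-17.285, -6.5101). Then |QF| = |F − Q| = 18.470.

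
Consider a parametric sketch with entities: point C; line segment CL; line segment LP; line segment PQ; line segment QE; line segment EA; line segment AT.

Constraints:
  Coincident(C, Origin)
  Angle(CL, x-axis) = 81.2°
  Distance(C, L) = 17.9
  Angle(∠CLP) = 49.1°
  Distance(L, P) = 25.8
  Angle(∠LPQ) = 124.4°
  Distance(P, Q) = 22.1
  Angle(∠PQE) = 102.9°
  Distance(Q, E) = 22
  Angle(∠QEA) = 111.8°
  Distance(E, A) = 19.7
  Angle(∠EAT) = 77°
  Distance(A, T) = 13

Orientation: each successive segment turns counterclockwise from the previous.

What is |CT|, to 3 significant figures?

3.10

∠QEA = 111.8° gives EA at 53.0° from the x-axis; with |EA| = 19.7, A = (13.1, -8.14). ∠EAT = 77.0° gives AT at 156° from the x-axis; with |AT| = 13.0, T = (1.21, -2.85). Then |CT| = |T − C| = 3.10.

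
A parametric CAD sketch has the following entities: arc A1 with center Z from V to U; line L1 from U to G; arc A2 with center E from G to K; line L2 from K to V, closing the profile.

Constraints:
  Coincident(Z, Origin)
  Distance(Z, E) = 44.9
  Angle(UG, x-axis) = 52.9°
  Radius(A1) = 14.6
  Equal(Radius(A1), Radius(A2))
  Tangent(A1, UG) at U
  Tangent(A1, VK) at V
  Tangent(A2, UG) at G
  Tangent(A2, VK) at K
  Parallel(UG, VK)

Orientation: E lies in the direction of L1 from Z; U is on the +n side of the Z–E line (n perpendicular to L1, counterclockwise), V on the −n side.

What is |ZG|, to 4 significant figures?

47.21

Tangency of A1 to both parallel lines with radius 14.6 puts U and V at Z ± 14.6·n: U = (-11.64, 8.807), V = (11.64, -8.807). Equal radii place G and K the same way about E: G = E + 14.6·n = (15.44, 44.62), K = E − 14.6·n = (38.73, 27.00). Then |ZG| = |G − Z| = 47.21.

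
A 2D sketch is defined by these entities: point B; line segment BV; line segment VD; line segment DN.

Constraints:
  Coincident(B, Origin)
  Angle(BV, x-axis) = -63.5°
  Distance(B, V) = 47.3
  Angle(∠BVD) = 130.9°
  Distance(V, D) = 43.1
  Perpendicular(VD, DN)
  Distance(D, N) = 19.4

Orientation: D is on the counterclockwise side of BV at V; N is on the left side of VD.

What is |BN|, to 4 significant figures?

75.85

B is at the origin; BV runs at -63.5° with length 47.3, so V = 47.3·(cos -63.5°, sin -63.5°) = (21.11, -42.33). ∠BVD = 130.9°, so VD runs at -63.5° + (180° − 130.9°) = -14.40° from the x-axis; with |VD| = 43.1, D = V + 43.1·(cos -14.40°, sin -14.40°) = (62.85, -53.05). VD ⟂ DN; with |DN| = 19.4 on the left of VD, N = D + 19.4·(0.2487, 0.9686) = (67.68, -34.26). Then |BN| = |N − B| = 75.85.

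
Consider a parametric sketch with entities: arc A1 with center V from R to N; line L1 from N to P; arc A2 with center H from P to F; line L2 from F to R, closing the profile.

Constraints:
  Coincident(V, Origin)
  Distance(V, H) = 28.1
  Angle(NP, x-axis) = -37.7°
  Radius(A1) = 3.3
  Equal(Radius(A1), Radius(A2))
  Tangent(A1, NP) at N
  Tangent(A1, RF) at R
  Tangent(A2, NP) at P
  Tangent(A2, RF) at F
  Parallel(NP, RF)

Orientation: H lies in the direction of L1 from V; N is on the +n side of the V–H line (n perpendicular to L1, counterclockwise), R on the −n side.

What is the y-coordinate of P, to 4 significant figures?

-14.57

The slot axis is L1's direction at -37.7°, so u = (cos -37.7°, sin -37.7°) = (0.7912, -0.6115) and n = (−sin -37.7°, cos -37.7°) = (0.6115, 0.7912). V is at the origin and H lies 28.1 along u from V, so H = 28.1·u = (22.23, -17.18). Tangency of A1 to both parallel lines with radius 3.3 puts N and R at V ± 3.3·n: N = (2.018, 2.611), R = (-2.018, -2.611). Equal radii place P and F the same way about H: P = H + 3.3·n = (24.25, -14.57), F = H − 3.3·n = (20.22, -19.79). So P.y = -14.57.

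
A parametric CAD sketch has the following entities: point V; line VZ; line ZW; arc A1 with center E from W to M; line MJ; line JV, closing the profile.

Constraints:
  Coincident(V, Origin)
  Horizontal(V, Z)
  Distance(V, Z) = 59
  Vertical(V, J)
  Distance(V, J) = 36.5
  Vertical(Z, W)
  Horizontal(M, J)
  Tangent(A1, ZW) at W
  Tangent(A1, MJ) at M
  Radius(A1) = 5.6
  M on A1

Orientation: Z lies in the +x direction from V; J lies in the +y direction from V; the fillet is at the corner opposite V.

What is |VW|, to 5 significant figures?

66.602

V is at the origin; VZ is horizontal with |VZ| = 59.0 and Z on the +x side, so Z = (59.000, 0.0000). V and J share the same x with |VJ| = 36.5 and J on the +y side, so J = (0.0000, 36.500). The virtual corner opposite V is at (59.000, 36.500). Tangency of A1 to ZW means the radius EW is perpendicular to ZW and the tangent condition forces EM to be normal to MJ, with radius 5.6, so the center E sits 5.6 in from both sides at E = (53.400, 30.900). That places the tangent points at W = (59.000, 30.900) on ZW and M = (53.400, 36.500) on MJ. Then |VW| = |W − V| = 66.602.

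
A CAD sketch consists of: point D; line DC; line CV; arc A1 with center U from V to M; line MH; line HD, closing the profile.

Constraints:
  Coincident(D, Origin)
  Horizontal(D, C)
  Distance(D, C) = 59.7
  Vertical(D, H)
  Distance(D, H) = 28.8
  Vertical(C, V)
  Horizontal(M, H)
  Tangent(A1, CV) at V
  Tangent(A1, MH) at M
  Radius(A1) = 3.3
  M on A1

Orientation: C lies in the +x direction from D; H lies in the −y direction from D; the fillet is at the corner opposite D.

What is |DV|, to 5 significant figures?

64.918

D is at the origin; D and C share the same y with |DC| = 59.7 and C on the +x side, so C = (59.700, 0.0000). D and H share the same x with |DH| = 28.8 and H on the −y side, so H = (0.0000, -28.800). The virtual corner opposite D is at (59.700, -28.800). Since A1 is tangent to CV there, UV ⟂ CV and the tangent condition forces UM to be normal to MH, with radius 3.3, so the center U sits 3.3 in from both sides at U = (56.400, -25.500). That places the tangent points at V = (59.700, -25.500) on CV and M = (56.400, -28.800) on MH. Then |DV| = |V − D| = 64.918.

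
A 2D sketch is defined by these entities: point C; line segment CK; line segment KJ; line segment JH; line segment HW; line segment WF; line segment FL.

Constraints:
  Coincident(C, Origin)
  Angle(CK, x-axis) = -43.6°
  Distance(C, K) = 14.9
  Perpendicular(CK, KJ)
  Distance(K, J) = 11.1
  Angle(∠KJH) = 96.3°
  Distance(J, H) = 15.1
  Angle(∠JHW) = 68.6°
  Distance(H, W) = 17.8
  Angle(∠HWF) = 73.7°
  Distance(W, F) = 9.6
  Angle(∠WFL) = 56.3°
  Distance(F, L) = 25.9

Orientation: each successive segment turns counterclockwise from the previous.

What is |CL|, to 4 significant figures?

15.74

C is at the origin; CK runs at -43.6° with length 14.9, so K = (10.79, -10.28). The perpendicularity gives KJ at right angles to CK, so KJ runs at 46.40°; with |KJ| = 11.1, J = (18.44, -2.237). ∠KJH = 96.3° gives JH at 130.1° from the x-axis; with |JH| = 15.1, H = (8.719, 9.313). ∠JHW = 68.6° gives HW at -118.5° from the x-axis; with |HW| = 17.8, W = (0.2252, -6.330). ∠HWF = 73.7° gives WF at -12.20° from the x-axis; with |WF| = 9.6, F = (9.608, -8.358). ∠WFL = 56.3° gives FL at 111.5° from the x-axis; with |FL| = 25.9, L = (0.1161, 15.74). Then |CL| = |L − C| = 15.74.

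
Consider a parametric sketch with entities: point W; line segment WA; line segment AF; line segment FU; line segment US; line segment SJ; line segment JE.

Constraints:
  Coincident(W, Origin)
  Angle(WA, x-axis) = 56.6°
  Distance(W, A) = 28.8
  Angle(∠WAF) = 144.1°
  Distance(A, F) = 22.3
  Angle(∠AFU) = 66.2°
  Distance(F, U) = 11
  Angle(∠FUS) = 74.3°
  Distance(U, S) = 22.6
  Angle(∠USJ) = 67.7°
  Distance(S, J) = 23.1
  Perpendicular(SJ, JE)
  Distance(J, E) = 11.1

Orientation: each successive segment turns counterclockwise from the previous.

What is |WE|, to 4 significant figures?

54.17

W is at the origin; WA runs at 56.6° with length 28.8, so A = (15.85, 24.04). ∠WAF = 144.1° gives AF at 92.50° from the x-axis; with |AF| = 22.3, F = (14.88, 46.32). ∠AFU = 66.2° gives FU at -153.7° from the x-axis; with |FU| = 11.0, U = (5.020, 41.45). ∠FUS = 74.3° gives US at -48.00° from the x-axis; with |US| = 22.6, S = (20.14, 24.65). ∠USJ = 67.7° gives SJ at 64.30° from the x-axis; with |SJ| = 23.1, J = (30.16, 45.47). SJ is perpendicular to JE, so JE runs at 154.3°; with |JE| = 11.1, E = (20.16, 50.28). Then |WE| = |E − W| = 54.17.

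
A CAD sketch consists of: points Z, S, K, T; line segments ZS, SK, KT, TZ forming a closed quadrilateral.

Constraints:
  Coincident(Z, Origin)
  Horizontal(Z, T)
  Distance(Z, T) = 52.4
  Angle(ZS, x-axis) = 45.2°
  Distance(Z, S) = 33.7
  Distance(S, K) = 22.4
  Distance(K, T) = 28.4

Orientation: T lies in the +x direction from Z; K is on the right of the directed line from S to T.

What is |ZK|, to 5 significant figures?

24.088

Z is at the origin; Z and T share the same y with |ZT| = 52.4 and T in +x, so T = (52.4, 0). ZS runs at 45.2° with |ZS| = 33.7, so S = (23.746, 23.913). K is determined by |SK| = 22.4 and |KT| = 28.4 together: it lies at the intersection of circle(S, 22.4) and circle(T, 28.4). With |ST| = 37.321, the foot of the radical line on ST is 14.577 from S and the perpendicular offset is √(22.4² − 14.577²) = 17.008. Taking the right-of-ST solution: K = (24.040, 1.5145).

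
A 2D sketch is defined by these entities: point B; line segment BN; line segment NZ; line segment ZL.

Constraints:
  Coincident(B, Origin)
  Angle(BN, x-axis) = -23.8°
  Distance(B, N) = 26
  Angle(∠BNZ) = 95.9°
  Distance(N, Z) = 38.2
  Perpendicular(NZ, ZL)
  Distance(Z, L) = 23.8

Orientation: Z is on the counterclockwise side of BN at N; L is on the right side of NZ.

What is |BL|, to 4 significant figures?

64.32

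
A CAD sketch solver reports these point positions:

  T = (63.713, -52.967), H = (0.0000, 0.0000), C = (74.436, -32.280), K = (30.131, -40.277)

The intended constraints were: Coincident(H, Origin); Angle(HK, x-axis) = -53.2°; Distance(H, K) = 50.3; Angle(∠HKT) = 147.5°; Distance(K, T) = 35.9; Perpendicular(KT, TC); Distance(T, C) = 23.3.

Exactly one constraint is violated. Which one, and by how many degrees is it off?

Perpendicular(KT, TC) — off by 6.70°.

H = (0.00, 0.00) ✓; HK at -53.20° ✓; |HK| = 50.30 ✓; ∠HKT = 147.5° ✓; |KT| = 35.90 ✓; ∠(KT, TC) = 83.30° ✗; |TC| = 23.30 ✓.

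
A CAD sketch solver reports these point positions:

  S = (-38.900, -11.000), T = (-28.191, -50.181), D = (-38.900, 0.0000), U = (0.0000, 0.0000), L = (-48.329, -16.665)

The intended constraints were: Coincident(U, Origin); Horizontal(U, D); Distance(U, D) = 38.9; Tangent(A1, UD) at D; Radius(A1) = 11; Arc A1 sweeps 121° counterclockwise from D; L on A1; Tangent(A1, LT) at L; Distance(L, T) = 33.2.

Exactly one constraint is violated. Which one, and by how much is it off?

Distance(L, T) = 33.2 — off by 5.90.

U = (0.00, 0.00) ✓; U.y = 0.00, D.y = 0.00 ✓; |UD| = 38.90 ✓; ∠(SD, DU) = 90.00° ✓; |SD| = 11.00 ✓; bearing(S→L) − bearing(S→D) = 121.0° ✓; |SL| = 11.00 ✓; ∠(SL, LT) = 90.00° ✓; |LT| = 39.10 ✗.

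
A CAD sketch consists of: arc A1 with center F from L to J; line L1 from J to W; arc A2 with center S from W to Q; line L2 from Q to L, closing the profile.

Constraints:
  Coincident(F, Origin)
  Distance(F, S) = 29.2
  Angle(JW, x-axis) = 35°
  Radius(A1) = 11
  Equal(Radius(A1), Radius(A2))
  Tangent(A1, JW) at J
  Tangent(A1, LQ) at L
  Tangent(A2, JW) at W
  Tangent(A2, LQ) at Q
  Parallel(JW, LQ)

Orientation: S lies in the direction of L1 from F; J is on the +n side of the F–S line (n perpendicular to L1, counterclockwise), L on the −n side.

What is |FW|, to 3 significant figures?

31.2

The slot axis is L1's direction at 35.0°, so u = (cos 35.0°, sin 35.0°) = (0.819, 0.574) and n = (−sin 35.0°, cos 35.0°) = (-0.574, 0.819). F is at the origin and S lies 29.2 along u from F, so S = 29.2·u = (23.9, 16.7). Tangency of A1 to both parallel lines with radius 11.0 puts J and L at F ± 11.0·n: J = (-6.31, 9.01), L = (6.31, -9.01). Equal radii place W and Q the same way about S: W = S + 11.0·n = (17.6, 25.8), Q = S − 11.0·n = (30.2, 7.74). Then |FW| = |W − F| = 31.2.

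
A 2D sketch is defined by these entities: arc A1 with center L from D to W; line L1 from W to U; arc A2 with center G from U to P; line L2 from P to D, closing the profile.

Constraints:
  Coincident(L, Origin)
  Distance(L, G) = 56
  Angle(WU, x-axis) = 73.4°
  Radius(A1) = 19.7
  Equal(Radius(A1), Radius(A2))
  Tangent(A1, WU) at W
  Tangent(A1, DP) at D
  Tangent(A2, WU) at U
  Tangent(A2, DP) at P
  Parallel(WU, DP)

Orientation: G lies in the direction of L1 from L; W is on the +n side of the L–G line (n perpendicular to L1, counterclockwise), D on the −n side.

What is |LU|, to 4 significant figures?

59.36

The slot axis is L1's direction at 73.4°, so u = (cos 73.4°, sin 73.4°) = (0.2857, 0.9583) and n = (−sin 73.4°, cos 73.4°) = (-0.9583, 0.2857). L is at the origin and G lies 56.0 along u from L, so G = 56.0·u = (16.00, 53.67). Tangency of A1 to both parallel lines with radius 19.7 puts W and D at L ± 19.7·n: W = (-18.88, 5.628), D = (18.88, -5.628). Equal radii place U and P the same way about G: U = G + 19.7·n = (-2.880, 59.29), P = G − 19.7·n = (34.88, 48.04). Then |LU| = |U − L| = 59.36.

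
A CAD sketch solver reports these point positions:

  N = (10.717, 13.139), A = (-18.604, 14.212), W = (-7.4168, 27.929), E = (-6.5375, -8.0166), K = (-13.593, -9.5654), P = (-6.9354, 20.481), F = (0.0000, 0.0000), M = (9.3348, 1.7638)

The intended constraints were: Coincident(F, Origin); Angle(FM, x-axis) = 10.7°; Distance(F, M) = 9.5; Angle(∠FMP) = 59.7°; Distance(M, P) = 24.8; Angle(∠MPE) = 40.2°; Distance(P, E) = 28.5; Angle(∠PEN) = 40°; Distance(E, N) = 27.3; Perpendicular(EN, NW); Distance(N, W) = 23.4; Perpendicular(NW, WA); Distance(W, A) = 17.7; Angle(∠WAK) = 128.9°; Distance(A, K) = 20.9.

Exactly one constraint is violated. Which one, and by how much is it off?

Distance(A, K) = 20.9 — off by 3.40.

F = (0.00, 0.00) ✓; FM at 10.70° ✓; |FM| = 9.500 ✓; ∠FMP = 59.70° ✓; |MP| = 24.80 ✓; ∠MPE = 40.20° ✓; |PE| = 28.50 ✓; ∠PEN = 40.00° ✓; |EN| = 27.30 ✓; ∠(EN, NW) = 90.00° ✓; |NW| = 23.40 ✓; ∠(NW, WA) = 90.00° ✓; |WA| = 17.70 ✓; ∠WAK = 128.9° ✓; |AK| = 24.30 ✗.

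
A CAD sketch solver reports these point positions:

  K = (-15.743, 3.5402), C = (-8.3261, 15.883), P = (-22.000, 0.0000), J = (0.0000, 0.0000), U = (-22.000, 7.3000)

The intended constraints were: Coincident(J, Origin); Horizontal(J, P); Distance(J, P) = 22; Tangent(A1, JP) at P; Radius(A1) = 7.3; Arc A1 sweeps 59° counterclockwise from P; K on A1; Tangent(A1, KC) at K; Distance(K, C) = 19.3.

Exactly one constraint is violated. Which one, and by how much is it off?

Distance(K, C) = 19.3 — off by 4.90.

J = (0.00, 0.00) ✓; J.y = 0.00, P.y = 0.00 ✓; |JP| = 22.00 ✓; ∠(UP, PJ) = 90.00° ✓; |UP| = 7.300 ✓; bearing(U→K) − bearing(U→P) = 59.00° ✓; |UK| = 7.300 ✓; ∠(UK, KC) = 90.00° ✓; |KC| = 14.40 ✗.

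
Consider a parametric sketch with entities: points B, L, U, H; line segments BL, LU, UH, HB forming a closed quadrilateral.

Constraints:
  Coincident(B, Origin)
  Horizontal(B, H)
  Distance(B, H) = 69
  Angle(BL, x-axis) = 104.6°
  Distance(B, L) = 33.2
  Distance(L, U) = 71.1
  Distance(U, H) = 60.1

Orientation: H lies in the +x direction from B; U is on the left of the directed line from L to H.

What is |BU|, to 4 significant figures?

82.35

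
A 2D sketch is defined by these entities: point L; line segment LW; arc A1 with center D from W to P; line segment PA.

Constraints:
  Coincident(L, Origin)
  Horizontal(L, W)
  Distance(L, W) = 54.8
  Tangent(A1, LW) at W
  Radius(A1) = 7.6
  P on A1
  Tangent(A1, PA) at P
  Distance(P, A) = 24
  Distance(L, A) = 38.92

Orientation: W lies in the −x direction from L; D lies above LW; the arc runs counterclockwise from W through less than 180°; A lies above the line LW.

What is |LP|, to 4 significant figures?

49.20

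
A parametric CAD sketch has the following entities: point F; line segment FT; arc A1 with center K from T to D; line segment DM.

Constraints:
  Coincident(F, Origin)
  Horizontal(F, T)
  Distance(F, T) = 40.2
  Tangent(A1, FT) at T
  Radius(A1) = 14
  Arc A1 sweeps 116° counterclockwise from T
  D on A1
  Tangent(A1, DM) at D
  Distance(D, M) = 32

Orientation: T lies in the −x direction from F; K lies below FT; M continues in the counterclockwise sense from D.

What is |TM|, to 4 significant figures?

48.92

F is at the origin; F and T share the same y with |FT| = 40.2 and T on the −x side, so T = (-40.20, 0.000). Tangency of A1 to FT means the radius KT is perpendicular to FT, so K = T + (0, -14) = (-40.20, -14.00). On A1, T sits at bearing 90° from K; a 116° counterclockwise sweep puts D at bearing 206°, so D = K + 14.0·(cos 206°, sin 206°) = (-52.78, -20.14). A1 meets DM tangentially, so KD is at right angles to DM, so DM runs along (−sin 206°, cos 206°); with |DM| = 32.0, M = (-38.76, -48.90). Then |TM| = |M − T| = 48.92.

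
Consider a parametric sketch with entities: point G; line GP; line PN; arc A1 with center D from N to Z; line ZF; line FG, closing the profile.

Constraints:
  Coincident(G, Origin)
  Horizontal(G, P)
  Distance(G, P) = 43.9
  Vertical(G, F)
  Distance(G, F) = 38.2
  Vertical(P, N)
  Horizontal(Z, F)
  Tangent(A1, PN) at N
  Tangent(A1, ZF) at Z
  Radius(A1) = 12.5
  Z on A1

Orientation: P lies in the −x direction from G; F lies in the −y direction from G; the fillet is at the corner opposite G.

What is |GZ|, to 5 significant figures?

49.449

G is at the origin; GP is horizontal with |GP| = 43.9 and P on the −x side, so P = (-43.900, 0.0000). G and F share the same x with |GF| = 38.2 and F on the −y side, so F = (0.0000, -38.200). The virtual corner opposite G is at (-43.900, -38.200). Since A1 is tangent to PN there, DN ⟂ PN and since A1 is tangent to ZF there, DZ ⟂ ZF, with radius 12.5, so the center D sits 12.5 in from both sides at D = (-31.400, -25.700). That places the tangent points at N = (-43.900, -25.700) on PN and Z = (-31.400, -38.200) on ZF. Then |GZ| = |Z − G| = 49.449.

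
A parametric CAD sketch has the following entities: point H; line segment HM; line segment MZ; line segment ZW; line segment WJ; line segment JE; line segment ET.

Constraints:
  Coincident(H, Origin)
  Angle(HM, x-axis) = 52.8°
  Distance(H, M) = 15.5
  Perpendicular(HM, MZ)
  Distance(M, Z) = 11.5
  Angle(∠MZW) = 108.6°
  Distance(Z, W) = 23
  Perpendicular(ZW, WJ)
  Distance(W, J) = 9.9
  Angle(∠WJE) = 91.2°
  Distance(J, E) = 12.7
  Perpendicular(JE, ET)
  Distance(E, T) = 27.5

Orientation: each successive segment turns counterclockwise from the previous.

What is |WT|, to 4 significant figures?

21.83

H is at the origin; HM runs at 52.8° with length 15.5, so M = (9.371, 12.35). HM ⟂ MZ, so MZ runs at 142.8°; with |MZ| = 11.5, Z = (0.2112, 19.30). ∠MZW = 108.6° gives ZW at -145.8° from the x-axis; with |ZW| = 23.0, W = (-18.81, 6.371). ZW is perpendicular to WJ, so WJ runs at -55.80°; with |WJ| = 9.9, J = (-13.25, -1.817). ∠WJE = 91.2° gives JE at 33.00° from the x-axis; with |JE| = 12.7, E = (-2.596, 5.100). The perpendicularity gives ET at right angles to JE, so ET runs at 123.0°; with |ET| = 27.5, T = (-17.57, 28.16). Then |WT| = |T − W| = 21.83.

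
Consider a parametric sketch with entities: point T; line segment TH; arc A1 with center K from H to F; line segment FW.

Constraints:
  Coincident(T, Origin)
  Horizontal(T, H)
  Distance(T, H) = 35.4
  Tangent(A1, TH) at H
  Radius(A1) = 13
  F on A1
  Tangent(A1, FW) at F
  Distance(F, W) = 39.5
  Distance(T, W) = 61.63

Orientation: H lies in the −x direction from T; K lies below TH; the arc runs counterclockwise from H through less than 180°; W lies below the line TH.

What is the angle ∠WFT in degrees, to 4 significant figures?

85.30°

T is at the origin; T and H share the same y with |TH| = 35.4 and H on the −x side, so H = (-35.40, 0.000). The tangent condition forces KH to be normal to TH, so K = H + (0, -13) = (-35.40, -13.00). Since KF ⟂ FW (tangency), |KW| = √(13.0² + 39.5²) = 41.58 regardless of where F sits on A1. So W lies on both circle(T, 61.63) and circle(K, 41.58); the below-TH intersection is W = (-29.42, -54.15). F is the foot of the tangent from W: F = (-47.04, -18.80).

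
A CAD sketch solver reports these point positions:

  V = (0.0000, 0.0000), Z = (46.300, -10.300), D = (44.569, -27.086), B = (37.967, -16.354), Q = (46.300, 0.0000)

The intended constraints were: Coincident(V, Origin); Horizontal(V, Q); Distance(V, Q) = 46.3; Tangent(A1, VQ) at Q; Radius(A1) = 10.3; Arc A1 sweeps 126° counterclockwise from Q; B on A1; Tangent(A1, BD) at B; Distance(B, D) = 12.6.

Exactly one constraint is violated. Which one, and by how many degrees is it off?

Tangent(A1, BD) at B — off by 4.40°.

V = (0.00, 0.00) ✓; V.y = 0.00, Q.y = 0.00 ✓; |VQ| = 46.30 ✓; ∠(ZQ, QV) = 90.00° ✓; |ZQ| = 10.30 ✓; bearing(Z→B) − bearing(Z→Q) = 126.0° ✓; |ZB| = 10.30 ✓; ∠(ZB, BD) = 94.40° ✗; |BD| = 12.60 ✓.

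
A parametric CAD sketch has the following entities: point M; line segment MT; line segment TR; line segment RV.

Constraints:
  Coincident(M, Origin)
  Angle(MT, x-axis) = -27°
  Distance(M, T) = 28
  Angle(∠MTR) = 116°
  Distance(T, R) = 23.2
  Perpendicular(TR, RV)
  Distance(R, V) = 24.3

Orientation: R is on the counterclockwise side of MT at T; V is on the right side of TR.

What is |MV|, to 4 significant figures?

60.87

M is at the origin; MT runs at -27.0° with length 28.0, so T = 28.0·(cos -27.0°, sin -27.0°) = (24.95, -12.71). ∠MTR = 116.0°, so TR runs at -27.0° + (180° − 116.0°) = 37.00° from the x-axis; with |TR| = 23.2, R = T + 23.2·(cos 37.00°, sin 37.00°) = (43.48, 1.250). The perpendicularity gives RV at right angles to TR; with |RV| = 24.3 on the right of TR, V = R + 24.3·(0.6018, -0.7986) = (58.10, -18.16). Then |MV| = |V − M| = 60.87.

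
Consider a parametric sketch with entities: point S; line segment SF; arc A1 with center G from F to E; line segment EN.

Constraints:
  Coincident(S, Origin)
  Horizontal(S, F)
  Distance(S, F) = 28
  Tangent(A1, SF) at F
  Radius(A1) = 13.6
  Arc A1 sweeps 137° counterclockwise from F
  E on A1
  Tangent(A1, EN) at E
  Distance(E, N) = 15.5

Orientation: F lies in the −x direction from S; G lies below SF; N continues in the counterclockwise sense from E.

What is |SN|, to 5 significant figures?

42.858

S is at the origin; S and F share the same y with |SF| = 28.0 and F on the −x side, so F = (-28.000, 0.0000). Tangency of A1 to SF means the radius GF is perpendicular to SF, so G = F + (0, -13.6) = (-28.000, -13.600). On A1, F sits at bearing 90° from G; a 137° counterclockwise sweep puts E at bearing 227°, so E = G + 13.6·(cos 227°, sin 227°) = (-37.275, -23.546). The tangent condition forces GE to be normal to EN, so EN runs along (−sin 227°, cos 227°); with |EN| = 15.5, N = (-25.939, -34.117). Then |SN| = |N − S| = 42.858.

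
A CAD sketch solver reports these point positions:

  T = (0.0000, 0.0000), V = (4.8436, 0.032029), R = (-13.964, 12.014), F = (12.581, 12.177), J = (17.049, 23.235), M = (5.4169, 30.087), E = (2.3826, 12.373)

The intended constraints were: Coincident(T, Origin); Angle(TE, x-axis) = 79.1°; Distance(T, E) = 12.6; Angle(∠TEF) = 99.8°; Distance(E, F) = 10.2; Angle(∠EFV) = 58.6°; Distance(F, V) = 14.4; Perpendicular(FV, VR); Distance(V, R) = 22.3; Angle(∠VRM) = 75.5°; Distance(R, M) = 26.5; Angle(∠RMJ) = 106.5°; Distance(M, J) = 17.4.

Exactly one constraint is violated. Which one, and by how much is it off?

Distance(M, J) = 17.4 — off by 3.90.

T = (0.00, 0.00) ✓; TE at 79.10° ✓; |TE| = 12.60 ✓; ∠TEF = 99.80° ✓; |EF| = 10.20 ✓; ∠EFV = 58.60° ✓; |FV| = 14.40 ✓; ∠(FV, VR) = 90.00° ✓; |VR| = 22.30 ✓; ∠VRM = 75.50° ✓; |RM| = 26.50 ✓; ∠RMJ = 106.5° ✓; |MJ| = 13.50 ✗.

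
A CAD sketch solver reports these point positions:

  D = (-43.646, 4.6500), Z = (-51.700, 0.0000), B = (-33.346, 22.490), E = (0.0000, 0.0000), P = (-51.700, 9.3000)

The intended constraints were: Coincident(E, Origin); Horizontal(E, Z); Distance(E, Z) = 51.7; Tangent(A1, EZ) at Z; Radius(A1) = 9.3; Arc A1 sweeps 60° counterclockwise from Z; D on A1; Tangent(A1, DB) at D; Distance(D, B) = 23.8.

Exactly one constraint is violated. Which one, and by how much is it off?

Distance(D, B) = 23.8 — off by 3.20.

E = (0.00, 0.00) ✓; E.y = 0.00, Z.y = 0.00 ✓; |EZ| = 51.70 ✓; ∠(PZ, ZE) = 90.00° ✓; |PZ| = 9.300 ✓; bearing(P→D) − bearing(P→Z) = 60.00° ✓; |PD| = 9.300 ✓; ∠(PD, DB) = 90.00° ✓; |DB| = 20.60 ✗.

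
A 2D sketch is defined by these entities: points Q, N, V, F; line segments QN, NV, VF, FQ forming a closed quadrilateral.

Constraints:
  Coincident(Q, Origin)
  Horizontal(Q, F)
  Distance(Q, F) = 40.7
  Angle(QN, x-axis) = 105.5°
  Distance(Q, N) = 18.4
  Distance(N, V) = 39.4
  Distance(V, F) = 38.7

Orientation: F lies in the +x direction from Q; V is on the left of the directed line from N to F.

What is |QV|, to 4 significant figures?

47.30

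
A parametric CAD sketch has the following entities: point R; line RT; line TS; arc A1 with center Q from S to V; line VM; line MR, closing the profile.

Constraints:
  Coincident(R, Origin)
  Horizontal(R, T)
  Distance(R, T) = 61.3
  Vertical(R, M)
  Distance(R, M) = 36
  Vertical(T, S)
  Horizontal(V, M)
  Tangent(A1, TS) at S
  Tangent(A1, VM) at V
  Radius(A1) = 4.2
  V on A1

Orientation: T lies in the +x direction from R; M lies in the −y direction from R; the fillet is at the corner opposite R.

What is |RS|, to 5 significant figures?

69.057

The virtual corner opposite R is at (61.300, -36.000). Tangency of A1 to TS means the radius QS is perpendicular to TS and tangency of A1 to VM means the radius QV is perpendicular to VM, with radius 4.2, so the center Q sits 4.2 in from both sides at Q = (57.100, -31.800). That places the tangent points at S = (61.300, -31.800) on TS and V = (57.100, -36.000) on VM. Then |RS| = |S − R| = 69.057.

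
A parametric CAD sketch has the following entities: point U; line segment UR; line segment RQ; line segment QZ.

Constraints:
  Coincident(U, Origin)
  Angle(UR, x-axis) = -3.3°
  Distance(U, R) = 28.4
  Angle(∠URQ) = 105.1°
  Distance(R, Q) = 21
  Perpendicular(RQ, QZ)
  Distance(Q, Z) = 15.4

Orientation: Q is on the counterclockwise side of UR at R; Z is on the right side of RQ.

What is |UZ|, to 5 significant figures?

51.381

U is at the origin; UR runs at -3.3° with length 28.4, so R = 28.4·(cos -3.3°, sin -3.3°) = (28.353, -1.6348). ∠URQ = 105.1°, so RQ runs at -3.3° + (180° − 105.1°) = 71.600° from the x-axis; with |RQ| = 21.0, Q = R + 21.0·(cos 71.600°, sin 71.600°) = (34.982, 18.292). RQ ⟂ QZ; with |QZ| = 15.4 on the right of RQ, Z = Q + 15.4·(0.94888, -0.31565) = (49.594, 13.431). Then |UZ| = |Z − U| = 51.381.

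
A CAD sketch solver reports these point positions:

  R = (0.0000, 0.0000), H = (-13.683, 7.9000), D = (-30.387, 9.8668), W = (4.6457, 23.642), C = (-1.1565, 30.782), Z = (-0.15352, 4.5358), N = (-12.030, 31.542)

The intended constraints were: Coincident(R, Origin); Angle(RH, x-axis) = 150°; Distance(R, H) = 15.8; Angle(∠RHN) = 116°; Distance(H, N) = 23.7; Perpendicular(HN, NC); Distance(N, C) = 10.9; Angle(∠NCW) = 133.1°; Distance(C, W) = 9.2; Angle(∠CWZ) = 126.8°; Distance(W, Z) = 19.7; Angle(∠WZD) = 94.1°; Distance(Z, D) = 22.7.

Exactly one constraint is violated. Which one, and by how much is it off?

Distance(Z, D) = 22.7 — off by 8.00.

R = (0.00, 0.00) ✓; RH at 150.0° ✓; |RH| = 15.80 ✓; ∠RHN = 116.0° ✓; |HN| = 23.70 ✓; ∠(HN, NC) = 90.00° ✓; |NC| = 10.90 ✓; ∠NCW = 133.1° ✓; |CW| = 9.200 ✓; ∠CWZ = 126.8° ✓; |WZ| = 19.70 ✓; ∠WZD = 94.10° ✓; |ZD| = 30.70 ✗.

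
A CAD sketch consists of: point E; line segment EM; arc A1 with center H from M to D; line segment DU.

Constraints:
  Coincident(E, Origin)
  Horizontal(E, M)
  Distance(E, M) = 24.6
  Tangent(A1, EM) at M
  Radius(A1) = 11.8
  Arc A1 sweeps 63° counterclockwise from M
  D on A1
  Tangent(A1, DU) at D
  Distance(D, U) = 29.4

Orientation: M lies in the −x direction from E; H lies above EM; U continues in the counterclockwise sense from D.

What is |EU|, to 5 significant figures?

32.647

E is at the origin; EM is horizontal with |EM| = 24.6 and M on the −x side, so M = (-24.600, 0.0000). A1 meets EM tangentially, so HM is at right angles to EM, so H = M + (0, 11.8) = (-24.600, 11.800). On A1, M sits at bearing -90° from H; a 63° counterclockwise sweep puts D at bearing -27°, so D = H + 11.8·(cos -27°, sin -27°) = (-14.086, 6.4429). Tangency of A1 to DU means the radius HD is perpendicular to DU, so DU runs along (−sin -27°, cos -27°); with |DU| = 29.4, U = (-0.73880, 32.639). Then |EU| = |U − E| = 32.647.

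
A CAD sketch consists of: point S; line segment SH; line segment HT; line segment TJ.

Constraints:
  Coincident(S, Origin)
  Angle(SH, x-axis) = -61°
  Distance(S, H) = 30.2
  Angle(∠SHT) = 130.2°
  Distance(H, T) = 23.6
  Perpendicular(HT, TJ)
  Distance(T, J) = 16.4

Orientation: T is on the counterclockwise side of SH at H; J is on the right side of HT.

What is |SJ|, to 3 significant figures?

58.4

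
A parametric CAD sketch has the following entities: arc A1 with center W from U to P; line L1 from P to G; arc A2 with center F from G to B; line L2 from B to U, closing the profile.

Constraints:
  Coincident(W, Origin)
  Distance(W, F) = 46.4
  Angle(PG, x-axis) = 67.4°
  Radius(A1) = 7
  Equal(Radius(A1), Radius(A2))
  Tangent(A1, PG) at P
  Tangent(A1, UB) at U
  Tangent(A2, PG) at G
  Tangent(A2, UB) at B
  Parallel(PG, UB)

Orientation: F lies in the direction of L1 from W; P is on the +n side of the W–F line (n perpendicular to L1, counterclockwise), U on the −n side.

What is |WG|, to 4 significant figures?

46.93

The slot axis is L1's direction at 67.4°, so u = (cos 67.4°, sin 67.4°) = (0.3843, 0.9232) and n = (−sin 67.4°, cos 67.4°) = (-0.9232, 0.3843). W is at the origin and F lies 46.4 along u from W, so F = 46.4·u = (17.83, 42.84). Tangency of A1 to both parallel lines with radius 7.0 puts P and U at W ± 7.0·n: P = (-6.462, 2.690), U = (6.462, -2.690). Equal radii place G and B the same way about F: G = F + 7.0·n = (11.37, 45.53), B = F − 7.0·n = (24.29, 40.15). Then |WG| = |G − W| = 46.93.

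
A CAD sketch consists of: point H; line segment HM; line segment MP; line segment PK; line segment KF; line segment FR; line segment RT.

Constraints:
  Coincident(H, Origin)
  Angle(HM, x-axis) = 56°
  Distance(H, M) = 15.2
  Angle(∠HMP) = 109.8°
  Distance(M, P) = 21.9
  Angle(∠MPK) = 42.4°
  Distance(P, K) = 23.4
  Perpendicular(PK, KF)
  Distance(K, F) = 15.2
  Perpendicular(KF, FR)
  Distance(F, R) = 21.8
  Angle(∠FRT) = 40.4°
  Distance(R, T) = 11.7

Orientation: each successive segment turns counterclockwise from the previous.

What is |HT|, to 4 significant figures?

19.11

KF ⟂ FR, so FR runs at 83.80°; with |FR| = 21.8, R = (10.50, 27.04). ∠FRT = 40.4° gives RT at -136.6° from the x-axis; with |RT| = 11.7, T = (2.003, 19.00). Then |HT| = |T − H| = 19.11.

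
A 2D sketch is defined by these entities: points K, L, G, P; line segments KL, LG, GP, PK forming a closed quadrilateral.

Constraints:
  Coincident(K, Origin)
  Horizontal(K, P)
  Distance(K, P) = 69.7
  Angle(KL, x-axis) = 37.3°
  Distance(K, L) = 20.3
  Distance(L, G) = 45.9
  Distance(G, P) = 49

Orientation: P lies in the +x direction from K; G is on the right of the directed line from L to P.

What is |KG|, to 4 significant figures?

44.24

K is at the origin; KP is horizontal with |KP| = 69.7 and P in +x, so P = (69.7, 0). KL runs at 37.3° with |KL| = 20.3, so L = (16.15, 12.30). G is determined by |LG| = 45.9 and |GP| = 49.0 together: it lies at the intersection of circle(L, 45.9) and circle(P, 49.0). With |LP| = 54.95, the foot of the radical line on LP is 24.80 from L and the perpendicular offset is √(45.9² − 24.80²) = 38.63. Taking the right-of-LP solution: G = (31.67, -30.90).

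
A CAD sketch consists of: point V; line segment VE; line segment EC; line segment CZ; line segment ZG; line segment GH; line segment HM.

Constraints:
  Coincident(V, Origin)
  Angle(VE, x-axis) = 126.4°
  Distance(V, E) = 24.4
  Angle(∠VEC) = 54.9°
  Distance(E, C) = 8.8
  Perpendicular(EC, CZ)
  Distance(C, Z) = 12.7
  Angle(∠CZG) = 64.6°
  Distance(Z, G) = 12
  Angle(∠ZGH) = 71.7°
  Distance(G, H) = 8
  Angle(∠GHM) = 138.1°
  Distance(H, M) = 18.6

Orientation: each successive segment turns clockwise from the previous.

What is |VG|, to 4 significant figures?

20.30

V is at the origin; VE runs at 126.4° with length 24.4, so E = (-14.48, 19.64). ∠VEC = 54.9° gives EC at 1.300° from the x-axis; with |EC| = 8.8, C = (-5.682, 19.84). EC ⟂ CZ, so CZ runs at -88.70°; with |CZ| = 12.7, Z = (-5.394, 7.142). ∠CZG = 64.6° gives ZG at 155.9° from the x-axis; with |ZG| = 12.0, G = (-16.35, 12.04). Then |VG| = |G − V| = 20.30.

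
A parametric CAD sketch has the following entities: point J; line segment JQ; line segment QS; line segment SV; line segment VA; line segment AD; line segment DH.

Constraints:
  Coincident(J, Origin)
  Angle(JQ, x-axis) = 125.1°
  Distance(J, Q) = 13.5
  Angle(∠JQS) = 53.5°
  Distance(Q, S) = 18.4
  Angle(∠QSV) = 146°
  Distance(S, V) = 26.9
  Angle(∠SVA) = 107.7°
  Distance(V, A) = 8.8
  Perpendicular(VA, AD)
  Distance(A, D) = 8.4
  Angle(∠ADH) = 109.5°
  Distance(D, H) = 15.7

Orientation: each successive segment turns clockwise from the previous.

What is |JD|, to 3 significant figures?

24.4

∠SVA = 107.7° gives VA at -108° from the x-axis; with |VA| = 8.8, A = (29.9, -13.4). VA ⟂ AD, so AD runs at 162°; with |AD| = 8.4, D = (21.9, -10.8). Then |JD| = |D − J| = 24.4.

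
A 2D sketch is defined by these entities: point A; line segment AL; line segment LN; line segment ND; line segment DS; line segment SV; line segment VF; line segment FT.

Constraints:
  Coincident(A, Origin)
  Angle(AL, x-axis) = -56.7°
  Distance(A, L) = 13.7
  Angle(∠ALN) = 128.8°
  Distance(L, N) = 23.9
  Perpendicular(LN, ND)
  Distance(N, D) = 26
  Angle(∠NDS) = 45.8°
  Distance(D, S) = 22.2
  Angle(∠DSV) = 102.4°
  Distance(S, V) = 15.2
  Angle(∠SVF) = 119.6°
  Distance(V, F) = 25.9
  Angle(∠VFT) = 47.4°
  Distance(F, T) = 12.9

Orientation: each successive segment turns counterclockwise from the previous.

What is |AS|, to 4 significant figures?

16.57

A is at the origin; AL runs at -56.7° with length 13.7, so L = (7.522, -11.45). ∠ALN = 128.8° gives LN at -5.500° from the x-axis; with |LN| = 23.9, N = (31.31, -13.74). LN is perpendicular to ND, so ND runs at 84.50°; with |ND| = 26.0, D = (33.80, 12.14). ∠NDS = 45.8° gives DS at -141.3° from the x-axis; with |DS| = 22.2, S = (16.48, -1.741). Then |AS| = |S − A| = 16.57.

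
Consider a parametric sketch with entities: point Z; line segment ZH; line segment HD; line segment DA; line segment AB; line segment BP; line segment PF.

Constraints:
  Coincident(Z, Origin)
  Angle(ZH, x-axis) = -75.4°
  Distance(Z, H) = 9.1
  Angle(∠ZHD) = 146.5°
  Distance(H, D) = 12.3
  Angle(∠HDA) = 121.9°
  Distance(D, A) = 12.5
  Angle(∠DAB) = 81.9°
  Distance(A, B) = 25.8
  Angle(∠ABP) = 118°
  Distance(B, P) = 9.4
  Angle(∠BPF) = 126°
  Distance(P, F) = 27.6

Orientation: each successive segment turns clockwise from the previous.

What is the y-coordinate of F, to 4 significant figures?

-2.379

∠ABP = 118.0° gives BP at 32.90° from the x-axis; with |BP| = 9.4, P = (-8.181, 7.557). ∠BPF = 126.0° gives PF at -21.10° from the x-axis; with |PF| = 27.6, F = (17.57, -2.379). So F.y = -2.379.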